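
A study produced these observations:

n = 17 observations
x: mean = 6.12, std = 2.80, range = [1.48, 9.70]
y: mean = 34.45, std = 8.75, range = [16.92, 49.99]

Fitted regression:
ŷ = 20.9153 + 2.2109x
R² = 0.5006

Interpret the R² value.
The model explains 50.06% of the variance in y (R² = 0.5006), leaving 49.94% unexplained; the fit is moderate.

R² (coefficient of determination) measures the proportion of variance in y explained by the regression model.

Here R² = 0.5006:
- Explained: 50.06% of the variation in y
- Unexplained (residual): 100% − 50.06% = 49.94%
- Rule of thumb (below 0.3 weak; 0.3 to below 0.7 moderate; 0.7 and above strong) → moderate

Note: R² says nothing about causation, and a high R² does not by itself mean the linear form is appropriate — check the residuals.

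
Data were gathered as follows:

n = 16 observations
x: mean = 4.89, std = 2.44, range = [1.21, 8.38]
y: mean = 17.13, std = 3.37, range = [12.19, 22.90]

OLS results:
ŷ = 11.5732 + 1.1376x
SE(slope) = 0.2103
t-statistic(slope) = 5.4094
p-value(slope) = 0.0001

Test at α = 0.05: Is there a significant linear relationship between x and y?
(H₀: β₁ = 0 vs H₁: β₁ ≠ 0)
Since p-value = 0.0001 < α = 0.05, reject H₀ — the slope is significantly different from 0.

Hypothesis test for the slope coefficient:

H₀: β₁ = 0 (no linear relationship)
H₁: β₁ ≠ 0 (linear relationship exists)

Test statistic: t = β̂₁ / SE(β̂₁) = 1.1376 / 0.2103 = 5.4094

The p-value (0.0001) is the probability, under H₀, of a t-statistic at least as extreme as |t| = 5.4094 (two-sided, df = n − 2 = 14).

Decision rule: reject H₀ if p-value < α.
p-value = 0.0001 < α = 0.05 → reject H₀.

There is sufficient evidence at the 5% significance level to conclude that a linear relationship exists between x and y.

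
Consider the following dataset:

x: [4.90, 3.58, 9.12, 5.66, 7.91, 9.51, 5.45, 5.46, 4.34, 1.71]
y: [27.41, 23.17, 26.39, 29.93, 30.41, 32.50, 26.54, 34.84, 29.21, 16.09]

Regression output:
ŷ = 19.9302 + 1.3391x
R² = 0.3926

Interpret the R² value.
The model explains 39.26% of the variance in y (R² = 0.3926), leaving 60.74% unexplained; the fit is moderate.

R² = 1 − SS_res/SS_tot compares the residual scatter to the total scatter of y about its mean.

Here R² = 0.3926:
- Explained: 39.26% of the variation in y
- Unexplained (residual): 100% − 39.26% = 60.74%
- Rule of thumb (below 0.3 weak; 0.3 to below 0.7 moderate; 0.7 and above strong) → moderate

Note: R² says nothing about causation, and a high R² does not by itself mean the linear form is appropriate — check the residuals.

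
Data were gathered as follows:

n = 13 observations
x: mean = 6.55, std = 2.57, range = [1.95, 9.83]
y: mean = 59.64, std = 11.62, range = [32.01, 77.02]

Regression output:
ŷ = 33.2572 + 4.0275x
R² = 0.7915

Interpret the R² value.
R² = 0.7915 means 79.15% of the variation in y is explained by the linear relationship with x. This indicates a strong fit.

R² = 1 − SS_res/SS_tot compares the residual scatter to the total scatter of y about its mean.

Here R² = 0.7915:
- Explained: 79.15% of the variation in y
- Unexplained (residual): 100% − 79.15% = 20.85%
- Rule of thumb (below 0.3 weak; 0.3 to below 0.7 moderate; 0.7 and above strong) → strong

Equivalently, for simple linear regression R² = r², so |r| = √0.7915 ≈ 0.8897.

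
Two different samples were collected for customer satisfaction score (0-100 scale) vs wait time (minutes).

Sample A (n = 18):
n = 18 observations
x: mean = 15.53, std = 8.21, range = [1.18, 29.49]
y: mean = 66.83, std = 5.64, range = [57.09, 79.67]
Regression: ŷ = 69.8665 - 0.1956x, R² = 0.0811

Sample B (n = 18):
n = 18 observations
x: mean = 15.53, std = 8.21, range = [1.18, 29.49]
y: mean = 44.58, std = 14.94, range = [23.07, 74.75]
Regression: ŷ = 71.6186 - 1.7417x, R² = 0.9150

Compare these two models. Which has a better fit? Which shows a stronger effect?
Model B has the better fit (R² = 0.9150 vs 0.0811). Model B shows the stronger effect (|β₁| = 1.7417 vs 0.1956).

Model Comparison:

Fit — compare R²:
- Model A: R² = 0.0811 → 8.11% of variance in satisfaction score explained
- Model B: R² = 0.9150 → 91.50% of variance in satisfaction score explained
- 0.9150 > 0.0811 → Model B has the better fit

Effect size (slope magnitude):
- Model A: β₁ = -0.1956 → predicted satisfaction score falls 0.1956 points per additional minute of wait time
- Model B: β₁ = -1.7417 → predicted satisfaction score falls 1.7417 points per additional minute of wait time
- |-0.1956| < |-1.7417| → Model B shows the stronger marginal effect

Notes:
- R² measures how tightly points cluster around the line; β₁ measures how steep the line is — they answer different questions.
- A steeper slope doesn't make a better model if the scatter around the line is large.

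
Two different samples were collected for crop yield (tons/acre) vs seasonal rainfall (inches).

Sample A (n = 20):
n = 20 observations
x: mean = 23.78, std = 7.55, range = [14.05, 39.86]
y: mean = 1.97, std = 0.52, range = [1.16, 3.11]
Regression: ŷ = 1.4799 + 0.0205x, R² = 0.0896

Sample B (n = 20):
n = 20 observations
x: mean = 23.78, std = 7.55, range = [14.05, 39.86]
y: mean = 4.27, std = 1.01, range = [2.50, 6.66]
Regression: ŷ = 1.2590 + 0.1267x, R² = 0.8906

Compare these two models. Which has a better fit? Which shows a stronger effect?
Model B has the better fit (R² = 0.8906 vs 0.0896). Model B shows the stronger effect (|β₁| = 0.1267 vs 0.0205).

Model Comparison:

Which explains more variance? (R²)
- Model A: R² = 0.0896 → 8.96% of variance in crop yield explained
- Model B: R² = 0.8906 → 89.06% of variance in crop yield explained
- 0.8906 > 0.0896 → Model B has the better fit

Strength of effect — compare |β₁|:
- Model A: β₁ = 0.0205 → predicted crop yield rises 0.0205 tons/acre per additional inch of rainfall
- Model B: β₁ = 0.1267 → predicted crop yield rises 0.1267 tons/acre per additional inch of rainfall
- |0.0205| < |0.1267| → Model B shows the stronger marginal effect

Notes:
- The two samples could reflect different populations, time periods, or measurement quality.
- A steeper slope doesn't make a better model if the scatter around the line is large.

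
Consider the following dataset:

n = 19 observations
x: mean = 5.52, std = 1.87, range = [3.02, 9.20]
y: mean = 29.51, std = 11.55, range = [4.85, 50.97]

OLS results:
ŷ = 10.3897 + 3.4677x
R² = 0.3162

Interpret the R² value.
The model explains 31.62% of the variance in y (R² = 0.3162), leaving 68.38% unexplained; the fit is moderate.

R² = 1 − SS_res/SS_tot compares the residual scatter to the total scatter of y about its mean.

Here R² = 0.3162:
- Explained: 31.62% of the variation in y
- Unexplained (residual): 100% − 31.62% = 68.38%
- Rule of thumb (below 0.3 weak; 0.3 to below 0.7 moderate; 0.7 and above strong) → moderate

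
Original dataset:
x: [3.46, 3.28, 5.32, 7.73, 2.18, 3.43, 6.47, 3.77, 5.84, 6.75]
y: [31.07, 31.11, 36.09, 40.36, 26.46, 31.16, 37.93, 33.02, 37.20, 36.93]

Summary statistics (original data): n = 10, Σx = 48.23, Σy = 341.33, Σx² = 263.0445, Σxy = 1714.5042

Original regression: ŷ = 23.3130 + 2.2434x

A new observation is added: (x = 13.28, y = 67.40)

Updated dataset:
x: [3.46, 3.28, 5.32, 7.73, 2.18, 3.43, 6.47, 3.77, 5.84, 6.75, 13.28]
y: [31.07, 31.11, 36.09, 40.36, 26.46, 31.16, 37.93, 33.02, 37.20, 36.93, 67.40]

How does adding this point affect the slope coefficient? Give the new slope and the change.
New slope β₁ = 3.3948 versus 2.2434 before: a change of +1.1514 (+51.3%).

The new point has HIGH LEVERAGE: x = 13.28 is far from the original mean x̄ = 48.23/10 ≈ 4.82 (original range [2.18, 7.73]).

Step 1: Update the sums with the new point (n goes from 10 to 11)
Σx  = 48.23 + 13.28 = 61.51
Σy  = 341.33 + 67.40 = 408.73
Σx² = 263.0445 + 13.28² = 263.0445 + 176.3584 = 439.4029
Σxy = 1714.5042 + 13.28×67.40 = 1714.5042 + 895.0720 = 2609.5762

Step 2: Recompute the slope with b₁ = (nΣxy − ΣxΣy) / (nΣx² − (Σx)²)
Numerator   = 11×2609.5762 − 61.51×408.73 = 28705.3382 − 25140.9823 = 3564.3559
Denominator = 11×439.4029 − 61.51² = 4833.4319 − 3783.4801 = 1049.9518
b₁(new) = 3564.3559 / 1049.9518 = 3.3948

(Same formula on the original sums: (10×1714.5042 − 48.23×341.33) / (10×263.0445 − 48.23²) = 682.6961 / 304.3121 = 2.2434, matching the given fit.)

Step 3: Change in slope
Δβ₁ = 3.3948 − 2.2434 = +1.1514
Relative change = +1.1514 / 2.2434 × 100% = +51.3%
→ the slope increases when the point is added.

A high-leverage point only changes the slope if it is off the original line; here y = 67.40 is above the original trend, so the slope increases.
In practice: check such a point for data-entry or measurement error.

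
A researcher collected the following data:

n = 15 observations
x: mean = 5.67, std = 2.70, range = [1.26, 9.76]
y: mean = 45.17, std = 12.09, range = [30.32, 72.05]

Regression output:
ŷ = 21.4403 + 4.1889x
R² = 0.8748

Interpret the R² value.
About 87.48% of the variability in y is accounted for by the regression on x (R² = 0.8748) — a strong linear fit.

R² (coefficient of determination) measures the proportion of variance in y explained by the regression model.

Here R² = 0.8748:
- Explained: 87.48% of the variation in y
- Unexplained (residual): 100% − 87.48% = 12.52%
- Rule of thumb (below 0.3 weak; 0.3 to below 0.7 moderate; 0.7 and above strong) → strong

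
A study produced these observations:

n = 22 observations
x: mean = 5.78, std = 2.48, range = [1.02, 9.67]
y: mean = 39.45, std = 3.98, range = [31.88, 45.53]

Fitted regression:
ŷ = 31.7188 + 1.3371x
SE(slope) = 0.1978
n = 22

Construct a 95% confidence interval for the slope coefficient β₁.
The 95% CI for β₁ is (0.9245, 1.7497)

Confidence interval for the slope:

The 95% CI for β₁ is: β̂₁ ± t*(α/2, n-2) × SE(β̂₁)

Step 1: Find critical t-value
- Confidence level = 0.95
- Degrees of freedom = n - 2 = 22 - 2 = 20
- t*(α/2, 20) = 2.0860

Step 2: Calculate margin of error
Margin = 2.0860 × 0.1978 = 0.4126

Step 3: Construct interval
CI = 1.3371 ± 0.4126
CI = (0.9245, 1.7497)

Interpretation: intervals built this way capture the true β₁ in 95% of repeated samples; here the plausible range for the per-unit effect of x on y is 0.9245 to 1.7497.
Both endpoints are positive, so the data support a genuinely positive slope at this confidence level.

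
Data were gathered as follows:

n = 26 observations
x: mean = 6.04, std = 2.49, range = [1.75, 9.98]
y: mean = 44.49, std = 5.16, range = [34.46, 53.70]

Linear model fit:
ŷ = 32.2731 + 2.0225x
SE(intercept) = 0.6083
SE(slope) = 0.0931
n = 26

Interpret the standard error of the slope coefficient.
The slope 2.0225 is pinned down to within about ±0.0931 (one SE) by these data — relative uncertainty 4.6%, i.e. precise.

SE(β̂₁) = 0.0931 says: if we drew many samples of n = 26 from the same population and refit each time, the fitted slopes would scatter with a standard deviation of roughly 0.0931 around the true β₁.

Relative precision:
- SE / |β̂₁| = 0.0931 / 2.0225 = 4.6%
- Rule of thumb (under 20%: precise; 20% to under 50%: moderately precise; 50% or more: imprecise) → precise

Link to the t-test: t = β̂₁ / SE(β̂₁) = 2.0225 / 0.0931 = 21.7240, the statistic for H₀: β₁ = 0.

What drives SE(β̂₁): wider spread of x values → smaller SE.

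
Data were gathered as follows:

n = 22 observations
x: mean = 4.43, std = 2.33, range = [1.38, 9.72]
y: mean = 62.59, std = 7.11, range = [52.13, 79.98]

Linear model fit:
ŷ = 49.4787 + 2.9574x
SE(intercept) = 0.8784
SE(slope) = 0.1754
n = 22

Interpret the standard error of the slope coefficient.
SE(slope) = 0.1754 measures the uncertainty in the estimated slope. The coefficient is estimated precisely (SE/|β̂₁| = 5.9%).

SE(β̂₁) = s / √Sxx, where s is the residual standard deviation and Sxx = Σ(x − x̄)². It is the yardstick for how far β̂₁ = 2.9574 could plausibly be from the true slope.

Relative precision:
- SE / |β̂₁| = 0.1754 / 2.9574 = 5.9%
- Rule of thumb (under 20%: precise; 20% to under 50%: moderately precise; 50% or more: imprecise) → precise

Link to interval estimation: a confidence interval for β₁ is β̂₁ ± t* × 0.1754, so SE sets the half-width per unit of t*.

What drives SE(β̂₁): more residual scatter → larger SE.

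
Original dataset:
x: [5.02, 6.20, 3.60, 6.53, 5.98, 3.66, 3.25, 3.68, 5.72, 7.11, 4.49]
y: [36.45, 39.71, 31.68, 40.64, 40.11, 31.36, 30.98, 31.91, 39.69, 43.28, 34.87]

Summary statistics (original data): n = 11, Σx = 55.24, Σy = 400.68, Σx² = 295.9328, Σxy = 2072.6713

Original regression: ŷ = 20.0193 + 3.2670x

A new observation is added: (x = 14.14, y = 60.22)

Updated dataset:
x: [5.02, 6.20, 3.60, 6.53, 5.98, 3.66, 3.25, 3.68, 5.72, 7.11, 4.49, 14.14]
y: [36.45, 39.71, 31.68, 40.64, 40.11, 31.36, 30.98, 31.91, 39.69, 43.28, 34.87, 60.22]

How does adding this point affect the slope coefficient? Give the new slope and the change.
New slope β₁ = 2.7381 versus 3.2670 before: a change of -0.5289 (-16.2%).

The new point has HIGH LEVERAGE: x = 14.14 is far from the original mean x̄ = 55.24/11 ≈ 5.02 (original range [3.25, 7.11]).

Step 1: Update the sums with the new point (n goes from 11 to 12)
Σx  = 55.24 + 14.14 = 69.38
Σy  = 400.68 + 60.22 = 460.90
Σx² = 295.9328 + 14.14² = 295.9328 + 199.9396 = 495.8724
Σxy = 2072.6713 + 14.14×60.22 = 2072.6713 + 851.5108 = 2924.1821

Step 2: Recompute the slope with b₁ = (nΣxy − ΣxΣy) / (nΣx² − (Σx)²)
Numerator   = 12×2924.1821 − 69.38×460.90 = 35090.1852 − 31977.2420 = 3112.9432
Denominator = 12×495.8724 − 69.38² = 5950.4688 − 4813.5844 = 1136.8844
b₁(new) = 3112.9432 / 1136.8844 = 2.7381

(Same formula on the original sums: (11×2072.6713 − 55.24×400.68) / (11×295.9328 − 55.24²) = 665.8211 / 203.8032 = 3.2670, matching the given fit.)

Step 3: Change in slope
Δβ₁ = 2.7381 − 3.2670 = -0.5289
Relative change = -0.5289 / 3.2670 × 100% = -16.2%
→ the slope decreases when the point is added.

A high-leverage point only changes the slope if it is off the original line; here y = 60.22 is below the original trend, so the slope decreases.
In practice: examine leverage (hᵢ) and Cook's distance rather than deleting it automatically.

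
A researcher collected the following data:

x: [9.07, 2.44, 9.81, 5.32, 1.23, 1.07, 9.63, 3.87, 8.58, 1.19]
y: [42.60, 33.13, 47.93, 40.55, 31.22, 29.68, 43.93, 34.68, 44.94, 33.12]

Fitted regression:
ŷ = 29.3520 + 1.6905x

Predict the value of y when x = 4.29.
ŷ = 36.6042

x = 4.29 lies inside the observed range [1.07, 9.81], so the fitted equation applies directly:

ŷ = 29.3520 + 1.6905 × 4.29
ŷ = 29.3520 + 7.2522
ŷ = 36.6042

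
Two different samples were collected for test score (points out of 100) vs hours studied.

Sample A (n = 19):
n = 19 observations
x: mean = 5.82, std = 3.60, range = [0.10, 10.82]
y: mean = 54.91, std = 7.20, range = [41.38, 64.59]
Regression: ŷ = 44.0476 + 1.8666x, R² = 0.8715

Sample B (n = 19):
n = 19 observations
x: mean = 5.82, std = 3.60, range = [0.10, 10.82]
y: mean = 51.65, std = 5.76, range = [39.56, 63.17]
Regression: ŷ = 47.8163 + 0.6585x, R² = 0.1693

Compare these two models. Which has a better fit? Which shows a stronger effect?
Model A has the better fit (R² = 0.8715 vs 0.1693). Model A shows the stronger effect (|β₁| = 1.8666 vs 0.6585).

Model Comparison:

Fit — compare R²:
- Model A: R² = 0.8715 → 87.15% of variance in test score explained
- Model B: R² = 0.1693 → 16.93% of variance in test score explained
- 0.8715 > 0.1693 → Model A has the better fit

Strength of effect — compare |β₁|:
- Model A: β₁ = 1.8666 → predicted test score rises 1.8666 points per additional hour of study time
- Model B: β₁ = 0.6585 → predicted test score rises 0.6585 points per additional hour of study time
- |1.8666| > |0.6585| → Model A shows the stronger marginal effect

Notes:
- R² measures how tightly points cluster around the line; β₁ measures how steep the line is — they answer different questions.
- A steeper slope doesn't make a better model if the scatter around the line is large.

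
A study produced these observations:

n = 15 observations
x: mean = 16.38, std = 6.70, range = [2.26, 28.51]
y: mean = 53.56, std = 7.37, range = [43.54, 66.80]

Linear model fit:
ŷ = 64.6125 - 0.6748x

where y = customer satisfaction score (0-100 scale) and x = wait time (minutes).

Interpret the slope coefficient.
On average, satisfaction score is about 0.6748 points lower for every extra minute of wait time.

The slope coefficient β₁ = -0.6748 represents the marginal effect of wait time on satisfaction score.

Interpretation:
- Wait time up by 1 minute → predicted satisfaction score decreases by 0.6748 points
- The effect is assumed constant over the observed range of x (linearity)
- The sign (−) gives the direction; the magnitude 0.6748 gives the size of the effect per minute

(β₀ = 64.6125 is the fitted value at x = 0 and is not part of the slope interpretation.)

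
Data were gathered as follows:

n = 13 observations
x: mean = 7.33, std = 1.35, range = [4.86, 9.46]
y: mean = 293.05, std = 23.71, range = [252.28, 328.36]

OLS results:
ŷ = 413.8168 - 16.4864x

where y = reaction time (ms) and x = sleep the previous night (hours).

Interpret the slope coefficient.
An increase of one hour in sleep is associated with a 16.4864 ms decrease in predicted reaction time.

β₁ = -16.4864 is the change in predicted reaction time (ms) per additional hour of sleep.

Interpretation:
- Sleep up by 1 hour → predicted reaction time decreases by 16.4864 ms
- This is a linear approximation: the same per-unit change is assumed across the whole observed x range
- The sign (−) gives the direction; the magnitude 16.4864 gives the size of the effect per hour

The intercept β₀ = 413.8168 is the predicted reaction time when sleep = 0; since the smallest observed x is 4.86, this is an extrapolation and mainly anchors the line.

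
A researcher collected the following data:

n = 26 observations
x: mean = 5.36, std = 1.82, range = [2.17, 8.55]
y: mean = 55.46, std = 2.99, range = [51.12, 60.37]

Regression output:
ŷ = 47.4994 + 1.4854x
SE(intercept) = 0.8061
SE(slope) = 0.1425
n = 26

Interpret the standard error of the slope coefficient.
SE(slope) = 0.1425 measures the uncertainty in the estimated slope. The coefficient is estimated precisely (SE/|β̂₁| = 9.6%).

SE(β̂₁) = s / √Sxx, where s is the residual standard deviation and Sxx = Σ(x − x̄)². It is the yardstick for how far β̂₁ = 1.4854 could plausibly be from the true slope.

Relative precision:
- SE / |β̂₁| = 0.1425 / 1.4854 = 9.6%
- Rule of thumb (under 20%: precise; 20% to under 50%: moderately precise; 50% or more: imprecise) → precise

Link to the t-test: t = β̂₁ / SE(β̂₁) = 1.4854 / 0.1425 = 10.4239, the statistic for H₀: β₁ = 0.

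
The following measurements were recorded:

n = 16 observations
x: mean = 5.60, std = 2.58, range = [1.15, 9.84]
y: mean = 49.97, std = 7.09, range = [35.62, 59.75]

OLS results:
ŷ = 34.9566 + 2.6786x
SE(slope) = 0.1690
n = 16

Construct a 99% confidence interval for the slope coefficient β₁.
The 99% CI for β₁ is (2.1755, 3.1817)

Confidence interval for the slope:

The 99% CI for β₁ is: β̂₁ ± t*(α/2, n-2) × SE(β̂₁)

Step 1: Find critical t-value
- Confidence level = 0.99
- Degrees of freedom = n - 2 = 16 - 2 = 14
- t*(α/2, 14) = 2.9768

Step 2: Calculate margin of error
Margin = 2.9768 × 0.1690 = 0.5031

Step 3: Construct interval
CI = 2.6786 ± 0.5031
CI = (2.1755, 3.1817)

Interpretation: intervals built this way capture the true β₁ in 99% of repeated samples; here the plausible range for the per-unit effect of x on y is 2.1755 to 3.1817.
Since 0 is outside the interval, a two-sided test at α = 0.01 would reject H₀: β₁ = 0.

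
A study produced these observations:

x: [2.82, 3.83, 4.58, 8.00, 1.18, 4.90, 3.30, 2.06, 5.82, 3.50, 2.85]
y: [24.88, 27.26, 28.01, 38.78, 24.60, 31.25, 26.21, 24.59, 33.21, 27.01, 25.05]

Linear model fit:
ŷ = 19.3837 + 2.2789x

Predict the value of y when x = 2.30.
ŷ = 24.6252

To predict y for x = 2.30, substitute into the regression equation:

ŷ = 19.3837 + 2.2789 × 2.30
ŷ = 19.3837 + 5.2415
ŷ = 24.6252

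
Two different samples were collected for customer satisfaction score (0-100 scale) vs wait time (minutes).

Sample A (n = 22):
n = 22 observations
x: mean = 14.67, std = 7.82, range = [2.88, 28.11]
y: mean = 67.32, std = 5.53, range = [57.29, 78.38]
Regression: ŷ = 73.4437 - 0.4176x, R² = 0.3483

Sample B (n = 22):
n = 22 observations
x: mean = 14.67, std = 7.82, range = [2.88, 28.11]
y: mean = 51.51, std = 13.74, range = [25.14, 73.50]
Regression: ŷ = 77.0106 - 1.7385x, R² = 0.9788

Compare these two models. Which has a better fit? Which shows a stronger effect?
Model B has the better fit (R² = 0.9788 vs 0.3483). Model B shows the stronger effect (|β₁| = 1.7385 vs 0.4176).

Model Comparison:

Goodness of fit (R²):
- Model A: R² = 0.3483 → 34.83% of variance in satisfaction score explained
- Model B: R² = 0.9788 → 97.88% of variance in satisfaction score explained
- 0.9788 > 0.3483 → Model B has the better fit

Which has the larger per-minute effect? (|β₁|)
- Model A: β₁ = -0.4176 → predicted satisfaction score falls 0.4176 points per additional minute of wait time
- Model B: β₁ = -1.7385 → predicted satisfaction score falls 1.7385 points per additional minute of wait time
- |-0.4176| < |-1.7385| → Model B shows the stronger marginal effect

Note: A steeper slope doesn't make a better model if the scatter around the line is large.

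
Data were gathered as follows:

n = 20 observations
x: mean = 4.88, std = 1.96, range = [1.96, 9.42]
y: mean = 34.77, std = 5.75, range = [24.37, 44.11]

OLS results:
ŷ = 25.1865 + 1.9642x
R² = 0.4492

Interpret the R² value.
R² = 0.4492 means 44.92% of the variation in y is explained by the linear relationship with x. This indicates a moderate fit.

The coefficient of determination R² is the fraction of the total variation in y that the fitted line accounts for.

Here R² = 0.4492:
- Explained: 44.92% of the variation in y
- Unexplained (residual): 100% − 44.92% = 55.08%
- Rule of thumb (below 0.3 weak; 0.3 to below 0.7 moderate; 0.7 and above strong) → moderate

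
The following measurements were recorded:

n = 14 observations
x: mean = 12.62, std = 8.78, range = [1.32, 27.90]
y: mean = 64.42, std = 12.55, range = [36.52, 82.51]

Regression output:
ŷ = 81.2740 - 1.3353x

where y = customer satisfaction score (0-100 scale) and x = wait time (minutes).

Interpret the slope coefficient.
An increase of one minute in wait time is associated with a 1.3353 points decrease in predicted satisfaction score.

The slope coefficient β₁ = -1.3353 represents the marginal effect of wait time on satisfaction score.

Interpretation:
- Wait time up by 1 minute → predicted satisfaction score decreases by 1.3353 points
- The effect is assumed constant over the observed range of x (linearity)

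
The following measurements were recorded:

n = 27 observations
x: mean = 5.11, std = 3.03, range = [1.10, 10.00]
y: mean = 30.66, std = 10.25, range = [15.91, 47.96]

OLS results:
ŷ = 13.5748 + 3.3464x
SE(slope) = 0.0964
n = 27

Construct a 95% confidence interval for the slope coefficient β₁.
The 95% CI for β₁ is (3.1479, 3.5449)

Confidence interval for the slope:

The 95% CI for β₁ is: β̂₁ ± t*(α/2, n-2) × SE(β̂₁)

Step 1: Find critical t-value
- Confidence level = 0.95
- Degrees of freedom = n - 2 = 27 - 2 = 25
- t*(α/2, 25) = 2.0595

Step 2: Calculate margin of error
Margin = 2.0595 × 0.0964 = 0.1985

Step 3: Construct interval
CI = 3.3464 ± 0.1985
CI = (3.1479, 3.5449)

Interpretation: each one-unit increase in x is associated with a change in mean y of between 3.1479 and 3.5449, with 95% confidence.
The interval does not include 0, suggesting a significant linear relationship.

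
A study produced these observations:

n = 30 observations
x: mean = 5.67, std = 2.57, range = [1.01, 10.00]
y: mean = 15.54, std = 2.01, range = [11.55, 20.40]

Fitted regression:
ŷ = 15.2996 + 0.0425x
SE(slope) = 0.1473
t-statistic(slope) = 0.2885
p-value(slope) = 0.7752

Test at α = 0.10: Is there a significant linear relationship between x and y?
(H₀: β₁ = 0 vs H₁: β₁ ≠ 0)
Since p-value = 0.7752 ≥ α = 0.10, fail to reject H₀ — the slope is not significantly different from 0.

Hypothesis test for the slope coefficient:

H₀: β₁ = 0 (no linear relationship)
H₁: β₁ ≠ 0 (linear relationship exists)

Test statistic: t = β̂₁ / SE(β̂₁) = 0.0425 / 0.1473 = 0.2885

The p-value (0.7752) is the probability, under H₀, of a t-statistic at least as extreme as |t| = 0.2885 (two-sided, df = n − 2 = 28).

Decision rule: reject H₀ if p-value < α.
p-value = 0.7752 ≥ α = 0.10 → fail to reject H₀.

At α = 0.10 the data do not provide convincing evidence of a nonzero slope.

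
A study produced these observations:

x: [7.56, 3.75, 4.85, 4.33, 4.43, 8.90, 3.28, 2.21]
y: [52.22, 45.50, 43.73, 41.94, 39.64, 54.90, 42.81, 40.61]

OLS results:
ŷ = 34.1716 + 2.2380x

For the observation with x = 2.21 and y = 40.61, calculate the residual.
Residual = 1.4924

The residual is the difference between the actual value and the predicted value:

Residual = y - ŷ

Step 1: Calculate predicted value
ŷ = 34.1716 + 2.2380 × 2.21
ŷ = 39.1176

Step 2: Calculate residual
Residual = 40.61 - 39.1176
Residual = 1.4924

The residual is positive, so the observed y = 40.61 sits above the regression line (the line underestimates it by 1.4924).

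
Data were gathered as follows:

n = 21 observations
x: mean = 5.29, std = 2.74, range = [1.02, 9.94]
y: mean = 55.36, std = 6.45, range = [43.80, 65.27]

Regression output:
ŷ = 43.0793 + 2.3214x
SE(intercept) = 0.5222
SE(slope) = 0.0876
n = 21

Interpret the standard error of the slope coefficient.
SE(β̂₁) = 0.0876 is the estimated standard deviation of the slope estimate across repeated samples; relative to β̂₁ = 2.3214 that is 3.8%, a precise estimate.

What SE measures:
- The standard error quantifies the sampling variability of the coefficient estimate
- It is the estimated standard deviation of β̂₁ across hypothetical repeated samples of the same size
- Smaller SE → more precise estimate

Relative precision:
- SE / |β̂₁| = 0.0876 / 2.3214 = 3.8%
- Rule of thumb (under 20%: precise; 20% to under 50%: moderately precise; 50% or more: imprecise) → precise

Link to interval estimation: a confidence interval for β₁ is β̂₁ ± t* × 0.0876, so SE sets the half-width per unit of t*.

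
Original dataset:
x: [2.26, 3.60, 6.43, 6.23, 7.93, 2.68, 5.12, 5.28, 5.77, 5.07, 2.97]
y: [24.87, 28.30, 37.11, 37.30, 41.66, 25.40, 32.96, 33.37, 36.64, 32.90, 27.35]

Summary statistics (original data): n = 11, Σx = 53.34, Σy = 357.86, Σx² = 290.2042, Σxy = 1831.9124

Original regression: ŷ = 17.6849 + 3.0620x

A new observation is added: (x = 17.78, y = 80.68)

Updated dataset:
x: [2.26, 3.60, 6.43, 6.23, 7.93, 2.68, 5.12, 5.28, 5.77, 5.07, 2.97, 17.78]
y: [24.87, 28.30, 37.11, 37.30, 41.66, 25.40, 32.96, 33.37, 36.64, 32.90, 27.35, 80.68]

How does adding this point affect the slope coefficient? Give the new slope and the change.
The slope changes from 3.0620 to 3.6105 (change of +0.5485, or +17.9%).

The new point has HIGH LEVERAGE: x = 17.78 is far from the original mean x̄ = 53.34/11 ≈ 4.85 (original range [2.26, 7.93]).

Step 1: Update the sums with the new point (n goes from 11 to 12)
Σx  = 53.34 + 17.78 = 71.12
Σy  = 357.86 + 80.68 = 438.54
Σx² = 290.2042 + 17.78² = 290.2042 + 316.1284 = 606.3326
Σxy = 1831.9124 + 17.78×80.68 = 1831.9124 + 1434.4904 = 3266.4028

Step 2: Recompute the slope with b₁ = (nΣxy − ΣxΣy) / (nΣx² − (Σx)²)
Numerator   = 12×3266.4028 − 71.12×438.54 = 39196.8336 − 31188.9648 = 8007.8688
Denominator = 12×606.3326 − 71.12² = 7275.9912 − 5058.0544 = 2217.9368
b₁(new) = 8007.8688 / 2217.9368 = 3.6105

(Same formula on the original sums: (11×1831.9124 − 53.34×357.86) / (11×290.2042 − 53.34²) = 1062.7840 / 347.0906 = 3.0620, matching the given fit.)

Step 3: Change in slope
Δβ₁ = 3.6105 − 3.0620 = +0.5485
Relative change = +0.5485 / 3.0620 × 100% = +17.9%
→ the slope increases when the point is added.

A high-leverage point only changes the slope if it is off the original line; here y = 80.68 is above the original trend, so the slope increases.
In practice: check such a point for data-entry or measurement error.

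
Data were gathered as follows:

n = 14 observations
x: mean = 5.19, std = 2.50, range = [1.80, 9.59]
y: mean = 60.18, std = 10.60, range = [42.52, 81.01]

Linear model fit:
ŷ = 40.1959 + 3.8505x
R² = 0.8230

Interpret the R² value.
About 82.30% of the variability in y is accounted for by the regression on x (R² = 0.8230) — a strong linear fit.

R² (coefficient of determination) measures the proportion of variance in y explained by the regression model.

Here R² = 0.8230:
- Explained: 82.30% of the variation in y
- Unexplained (residual): 100% − 82.30% = 17.70%
- Rule of thumb (below 0.3 weak; 0.3 to below 0.7 moderate; 0.7 and above strong) → strong

Note: R² says nothing about causation, and a high R² does not by itself mean the linear form is appropriate — check the residuals.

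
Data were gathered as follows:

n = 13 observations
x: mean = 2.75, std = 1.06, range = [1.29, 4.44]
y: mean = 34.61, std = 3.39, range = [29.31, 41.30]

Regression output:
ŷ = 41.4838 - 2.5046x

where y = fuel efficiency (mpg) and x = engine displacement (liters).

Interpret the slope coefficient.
On average, fuel efficiency is about 2.5046 mpg lower for every extra liter of engine displacement.

β₁ = -2.5046 is the change in predicted fuel efficiency (mpg) per additional liter of engine displacement.

Interpretation:
- Engine displacement up by 1 liter → predicted fuel efficiency decreases by 2.5046 mpg
- The effect is assumed constant over the observed range of x (linearity)
- The sign (−) gives the direction; the magnitude 2.5046 gives the size of the effect per liter

(β₀ = 41.4838 is the fitted value at x = 0 and is not part of the slope interpretation.)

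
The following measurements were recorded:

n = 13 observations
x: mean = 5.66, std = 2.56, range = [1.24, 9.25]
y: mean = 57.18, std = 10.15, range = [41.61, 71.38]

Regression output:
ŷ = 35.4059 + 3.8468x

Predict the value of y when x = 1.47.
ŷ = 41.0607

Plug x = 1.47 into the fitted line:

ŷ = 35.4059 + 3.8468 × 1.47
ŷ = 35.4059 + 5.6548
ŷ = 41.0607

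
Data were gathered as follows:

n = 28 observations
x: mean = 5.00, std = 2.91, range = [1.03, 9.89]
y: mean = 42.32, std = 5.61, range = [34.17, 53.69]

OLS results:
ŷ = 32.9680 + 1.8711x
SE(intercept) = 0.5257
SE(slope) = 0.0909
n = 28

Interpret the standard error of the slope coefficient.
The slope 1.8711 is pinned down to within about ±0.0909 (one SE) by these data — relative uncertainty 4.9%, i.e. precise.

What SE measures:
- The standard error quantifies the sampling variability of the coefficient estimate
- It is the estimated standard deviation of β̂₁ across hypothetical repeated samples of the same size
- Smaller SE → more precise estimate

Relative precision:
- SE / |β̂₁| = 0.0909 / 1.8711 = 4.9%
- Rule of thumb (under 20%: precise; 20% to under 50%: moderately precise; 50% or more: imprecise) → precise

Link to the t-test: t = β̂₁ / SE(β̂₁) = 1.8711 / 0.0909 = 20.5842, the statistic for H₀: β₁ = 0.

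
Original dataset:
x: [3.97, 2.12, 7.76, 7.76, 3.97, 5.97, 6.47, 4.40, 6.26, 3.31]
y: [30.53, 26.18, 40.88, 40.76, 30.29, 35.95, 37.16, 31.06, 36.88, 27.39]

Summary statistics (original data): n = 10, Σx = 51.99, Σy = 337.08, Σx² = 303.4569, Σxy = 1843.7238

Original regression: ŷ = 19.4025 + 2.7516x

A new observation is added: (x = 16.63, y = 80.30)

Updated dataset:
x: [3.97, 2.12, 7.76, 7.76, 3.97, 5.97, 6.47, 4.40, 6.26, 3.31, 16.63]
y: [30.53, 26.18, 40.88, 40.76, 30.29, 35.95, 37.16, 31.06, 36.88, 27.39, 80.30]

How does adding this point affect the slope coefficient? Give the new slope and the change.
Adding the point moves β₁ from 2.7516 to 3.7869, i.e. it increases by 1.0353 (+37.6%).

The new point has HIGH LEVERAGE: x = 16.63 is far from the original mean x̄ = 51.99/10 ≈ 5.20 (original range [2.12, 7.76]).

Step 1: Update the sums with the new point (n goes from 10 to 11)
Σx  = 51.99 + 16.63 = 68.62
Σy  = 337.08 + 80.30 = 417.38
Σx² = 303.4569 + 16.63² = 303.4569 + 276.5569 = 580.0138
Σxy = 1843.7238 + 16.63×80.30 = 1843.7238 + 1335.3890 = 3179.1128

Step 2: Recompute the slope with b₁ = (nΣxy − ΣxΣy) / (nΣx² − (Σx)²)
Numerator   = 11×3179.1128 − 68.62×417.38 = 34970.2408 − 28640.6156 = 6329.6252
Denominator = 11×580.0138 − 68.62² = 6380.1518 − 4708.7044 = 1671.4474
b₁(new) = 6329.6252 / 1671.4474 = 3.7869

(Same formula on the original sums: (10×1843.7238 − 51.99×337.08) / (10×303.4569 − 51.99²) = 912.4488 / 331.6089 = 2.7516, matching the given fit.)

Step 3: Change in slope
Δβ₁ = 3.7869 − 2.7516 = +1.0353
Relative change = +1.0353 / 2.7516 × 100% = +37.6%
→ the slope increases when the point is added.

A high-leverage point only changes the slope if it is off the original line; here y = 80.30 is above the original trend, so the slope increases.
In practice: check such a point for data-entry or measurement error.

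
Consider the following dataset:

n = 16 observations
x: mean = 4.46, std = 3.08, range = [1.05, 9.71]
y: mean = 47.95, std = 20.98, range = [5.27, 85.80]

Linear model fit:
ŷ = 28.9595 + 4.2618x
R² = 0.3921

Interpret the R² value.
About 39.21% of the variability in y is accounted for by the regression on x (R² = 0.3921) — a moderate linear fit.

The coefficient of determination R² is the fraction of the total variation in y that the fitted line accounts for.

Here R² = 0.3921:
- Explained: 39.21% of the variation in y
- Unexplained (residual): 100% − 39.21% = 60.79%
- Rule of thumb (below 0.3 weak; 0.3 to below 0.7 moderate; 0.7 and above strong) → moderate

Equivalently, for simple linear regression R² = r², so |r| = √0.3921 ≈ 0.6262.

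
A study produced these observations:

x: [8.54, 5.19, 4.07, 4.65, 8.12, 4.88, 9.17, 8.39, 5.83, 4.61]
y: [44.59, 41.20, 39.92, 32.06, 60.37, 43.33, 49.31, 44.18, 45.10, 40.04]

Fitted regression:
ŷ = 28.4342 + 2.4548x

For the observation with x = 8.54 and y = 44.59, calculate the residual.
Residual = -4.8082

The residual is the difference between the actual value and the predicted value:

Residual = y - ŷ

Step 1: Calculate predicted value
ŷ = 28.4342 + 2.4548 × 8.54
ŷ = 49.3982

Step 2: Calculate residual
Residual = 44.59 - 49.3982
Residual = -4.8082

The residual is negative, so the observed y = 44.59 sits below the regression line (the line overestimates it by 4.8082).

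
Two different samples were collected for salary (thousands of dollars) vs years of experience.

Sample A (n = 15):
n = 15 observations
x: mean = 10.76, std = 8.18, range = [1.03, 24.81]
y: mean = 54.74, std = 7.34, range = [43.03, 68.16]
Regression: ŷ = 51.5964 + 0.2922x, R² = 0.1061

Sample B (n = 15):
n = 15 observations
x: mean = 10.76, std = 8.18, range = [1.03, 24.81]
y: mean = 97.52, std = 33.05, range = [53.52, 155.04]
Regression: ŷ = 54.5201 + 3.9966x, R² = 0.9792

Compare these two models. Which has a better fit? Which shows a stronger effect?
Model B has the better fit (R² = 0.9792 vs 0.1061). Model B shows the stronger effect (|β₁| = 3.9966 vs 0.2922).

Model Comparison:

Which explains more variance? (R²)
- Model A: R² = 0.1061 → 10.61% of variance in salary explained
- Model B: R² = 0.9792 → 97.92% of variance in salary explained
- 0.9792 > 0.1061 → Model B has the better fit

Which has the larger per-year effect? (|β₁|)
- Model A: β₁ = 0.2922 → predicted salary rises 0.2922 thousand dollars per additional year of experience
- Model B: β₁ = 3.9966 → predicted salary rises 3.9966 thousand dollars per additional year of experience
- |0.2922| < |3.9966| → Model B shows the stronger marginal effect

Notes:
- The two samples could reflect different populations, time periods, or measurement quality.
- A steeper slope doesn't make a better model if the scatter around the line is large.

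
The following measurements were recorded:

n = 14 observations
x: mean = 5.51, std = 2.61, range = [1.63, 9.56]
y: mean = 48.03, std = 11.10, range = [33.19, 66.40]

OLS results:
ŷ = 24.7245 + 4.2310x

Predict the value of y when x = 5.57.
ŷ = 48.2912

x = 5.57 lies inside the observed range [1.63, 9.56], so the fitted equation applies directly:

ŷ = 24.7245 + 4.2310 × 5.57
ŷ = 24.7245 + 23.5667
ŷ = 48.2912

This is a point prediction; actual observations scatter around it by roughly the residual standard deviation.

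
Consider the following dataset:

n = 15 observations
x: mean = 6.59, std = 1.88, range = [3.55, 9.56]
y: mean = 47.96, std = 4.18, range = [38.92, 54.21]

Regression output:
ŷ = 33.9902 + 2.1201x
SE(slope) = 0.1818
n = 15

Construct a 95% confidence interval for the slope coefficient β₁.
The 95% CI for β₁ is (1.7273, 2.5129)

Confidence interval for the slope:

The 95% CI for β₁ is: β̂₁ ± t*(α/2, n-2) × SE(β̂₁)

Step 1: Find critical t-value
- Confidence level = 0.95
- Degrees of freedom = n - 2 = 15 - 2 = 13
- t*(α/2, 13) = 2.1604

Step 2: Calculate margin of error
Margin = 2.1604 × 0.1818 = 0.3928

Step 3: Construct interval
CI = 2.1201 ± 0.3928
CI = (1.7273, 2.5129)

Interpretation: We are 95% confident that the true slope β₁ lies between 1.7273 and 2.5129.
The interval does not include 0, suggesting a significant linear relationship.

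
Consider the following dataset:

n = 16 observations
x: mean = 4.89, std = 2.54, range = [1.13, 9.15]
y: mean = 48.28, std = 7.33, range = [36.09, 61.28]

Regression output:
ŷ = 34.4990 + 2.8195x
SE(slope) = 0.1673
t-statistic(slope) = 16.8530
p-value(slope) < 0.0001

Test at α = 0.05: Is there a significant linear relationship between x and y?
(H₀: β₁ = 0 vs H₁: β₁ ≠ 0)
Since p-value < 0.0001 < α = 0.05, reject H₀ — the slope is significantly different from 0.

Hypothesis test for the slope coefficient:

H₀: β₁ = 0 (no linear relationship)
H₁: β₁ ≠ 0 (linear relationship exists)

Test statistic: t = β̂₁ / SE(β̂₁) = 2.8195 / 0.1673 = 16.8530

The p-value (<0.0001) is the probability, under H₀, of a t-statistic at least as extreme as |t| = 16.8530 (two-sided, df = n − 2 = 14).

Decision rule: reject H₀ if p-value < α.
p-value < 0.0001 < α = 0.05 → reject H₀.

There is sufficient evidence at the 5% significance level to conclude that a linear relationship exists between x and y.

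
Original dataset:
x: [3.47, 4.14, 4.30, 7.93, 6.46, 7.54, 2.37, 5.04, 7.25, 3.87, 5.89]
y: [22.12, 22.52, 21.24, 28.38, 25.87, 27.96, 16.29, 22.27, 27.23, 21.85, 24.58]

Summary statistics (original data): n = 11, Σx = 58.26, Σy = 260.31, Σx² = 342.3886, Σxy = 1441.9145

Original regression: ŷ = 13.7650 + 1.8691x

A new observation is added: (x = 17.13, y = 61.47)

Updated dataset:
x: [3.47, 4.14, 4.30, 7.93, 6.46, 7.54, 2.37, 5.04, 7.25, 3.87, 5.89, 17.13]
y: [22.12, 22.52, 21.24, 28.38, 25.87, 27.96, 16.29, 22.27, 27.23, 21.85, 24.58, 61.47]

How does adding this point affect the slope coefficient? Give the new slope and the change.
The slope changes from 1.8691 to 2.9183 (change of +1.0492, or +56.1%).

The new point has HIGH LEVERAGE: x = 17.13 is far from the original mean x̄ = 58.26/11 ≈ 5.30 (original range [2.37, 7.93]).

Step 1: Update the sums with the new point (n goes from 11 to 12)
Σx  = 58.26 + 17.13 = 75.39
Σy  = 260.31 + 61.47 = 321.78
Σx² = 342.3886 + 17.13² = 342.3886 + 293.4369 = 635.8255
Σxy = 1441.9145 + 17.13×61.47 = 1441.9145 + 1052.9811 = 2494.8956

Step 2: Recompute the slope with b₁ = (nΣxy − ΣxΣy) / (nΣx² − (Σx)²)
Numerator   = 12×2494.8956 − 75.39×321.78 = 29938.7472 − 24258.9942 = 5679.7530
Denominator = 12×635.8255 − 75.39² = 7629.9060 − 5683.6521 = 1946.2539
b₁(new) = 5679.7530 / 1946.2539 = 2.9183

(Same formula on the original sums: (11×1441.9145 − 58.26×260.31) / (11×342.3886 − 58.26²) = 695.3989 / 372.0470 = 1.8691, matching the given fit.)

Step 3: Change in slope
Δβ₁ = 2.9183 − 1.8691 = +1.0492
Relative change = +1.0492 / 1.8691 × 100% = +56.1%
→ the slope increases when the point is added.

A high-leverage point only changes the slope if it is off the original line; here y = 61.47 is above the original trend, so the slope increases.
In practice: examine leverage (hᵢ) and Cook's distance rather than deleting it automatically; refit with and without it and report both if conclusions differ.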